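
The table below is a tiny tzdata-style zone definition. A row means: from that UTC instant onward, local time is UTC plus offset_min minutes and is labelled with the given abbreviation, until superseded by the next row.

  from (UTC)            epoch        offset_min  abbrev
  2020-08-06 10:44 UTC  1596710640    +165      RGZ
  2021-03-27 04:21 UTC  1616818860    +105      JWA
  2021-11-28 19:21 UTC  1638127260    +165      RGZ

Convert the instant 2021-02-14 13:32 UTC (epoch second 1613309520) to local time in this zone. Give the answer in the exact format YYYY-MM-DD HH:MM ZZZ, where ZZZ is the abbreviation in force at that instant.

2021-02-14 16:17 RGZ

Query: 2021-02-14 13:32 UTC
Rule 1/3 (RGZ, +02:45): 2020-08-06 10:44 UTC ≤ query < 2021-03-27 04:21 UTC
13·60 + 32 + 165 = 977 min
977 = 0·1440 + 977; 977 = 16·60 + 17 → 16:17, same day
→ 2021-02-14 16:17 RGZ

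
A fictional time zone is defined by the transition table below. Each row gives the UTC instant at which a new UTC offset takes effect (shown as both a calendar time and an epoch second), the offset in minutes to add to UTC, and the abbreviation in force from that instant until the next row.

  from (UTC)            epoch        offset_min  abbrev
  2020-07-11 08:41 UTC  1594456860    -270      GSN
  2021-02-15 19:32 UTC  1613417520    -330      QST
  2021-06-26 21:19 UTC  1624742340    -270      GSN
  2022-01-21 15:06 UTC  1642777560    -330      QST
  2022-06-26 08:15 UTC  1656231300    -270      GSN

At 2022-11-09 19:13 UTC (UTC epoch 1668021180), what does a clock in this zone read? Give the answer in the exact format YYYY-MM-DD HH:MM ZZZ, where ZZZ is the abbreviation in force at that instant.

Query: 2022-11-09 19:13 UTC
Rule 5/5 (GSN, -04:30): 2022-06-26 08:15 UTC ≤ query < +∞
19·60 + 13 - 270 = 883 min
883 = 0·1440 + 883; 883 = 14·60 + 43 → 14:43, same day
→ 2022-11-09 14:43 GSN

2022-11-09 14:43 GSN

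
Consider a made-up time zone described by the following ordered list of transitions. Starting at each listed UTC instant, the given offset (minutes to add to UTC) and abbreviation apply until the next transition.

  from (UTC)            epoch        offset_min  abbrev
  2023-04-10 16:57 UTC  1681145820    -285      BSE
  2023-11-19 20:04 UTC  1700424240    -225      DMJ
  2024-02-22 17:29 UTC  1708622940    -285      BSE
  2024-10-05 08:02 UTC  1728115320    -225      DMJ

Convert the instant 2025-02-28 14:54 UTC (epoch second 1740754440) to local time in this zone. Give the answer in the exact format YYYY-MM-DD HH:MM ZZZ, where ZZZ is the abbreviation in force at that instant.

2025-02-28 11:09 DMJ

Query: 2025-02-28 14:54 UTC
Rule 4/4 (DMJ, -03:45): 2024-10-05 08:02 UTC ≤ query < +∞
14·60 + 54 - 225 = 669 min
669 = 0·1440 + 669; 669 = 11·60 + 9 → 11:09, same day
→ 2025-02-28 11:09 DMJ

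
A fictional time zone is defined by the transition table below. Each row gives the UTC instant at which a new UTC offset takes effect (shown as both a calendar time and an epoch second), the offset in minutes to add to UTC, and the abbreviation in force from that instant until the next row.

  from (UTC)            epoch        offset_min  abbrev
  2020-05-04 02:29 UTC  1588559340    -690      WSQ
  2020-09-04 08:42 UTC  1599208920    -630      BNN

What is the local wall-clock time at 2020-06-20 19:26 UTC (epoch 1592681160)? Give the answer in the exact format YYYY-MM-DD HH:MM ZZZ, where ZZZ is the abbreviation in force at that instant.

Query: 2020-06-20 19:26 UTC
Rule 1/2 (WSQ, -11:30): 2020-05-04 02:29 UTC ≤ query < 2020-09-04 08:42 UTC
19·60 + 26 - 690 = 476 min
476 = 0·1440 + 476; 476 = 7·60 + 56 → 07:56, same day
→ 2020-06-20 07:56 WSQ

2020-06-20 07:56 WSQ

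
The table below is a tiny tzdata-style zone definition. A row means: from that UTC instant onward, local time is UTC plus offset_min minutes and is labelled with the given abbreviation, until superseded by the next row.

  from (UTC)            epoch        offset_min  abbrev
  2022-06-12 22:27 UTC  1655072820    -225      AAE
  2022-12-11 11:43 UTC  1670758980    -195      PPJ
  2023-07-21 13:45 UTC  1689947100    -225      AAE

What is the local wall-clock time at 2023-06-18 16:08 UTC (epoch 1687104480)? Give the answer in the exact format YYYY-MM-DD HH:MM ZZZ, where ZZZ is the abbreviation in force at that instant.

Query: 2023-06-18 16:08 UTC
Rule 2/3 (PPJ, -03:15): 2022-12-11 11:43 UTC ≤ query < 2023-07-21 13:45 UTC
16·60 + 8 - 195 = 773 min
773 = 0·1440 + 773; 773 = 12·60 + 53 → 12:53, same day
→ 2023-06-18 12:53 PPJ

2023-06-18 12:53 PPJ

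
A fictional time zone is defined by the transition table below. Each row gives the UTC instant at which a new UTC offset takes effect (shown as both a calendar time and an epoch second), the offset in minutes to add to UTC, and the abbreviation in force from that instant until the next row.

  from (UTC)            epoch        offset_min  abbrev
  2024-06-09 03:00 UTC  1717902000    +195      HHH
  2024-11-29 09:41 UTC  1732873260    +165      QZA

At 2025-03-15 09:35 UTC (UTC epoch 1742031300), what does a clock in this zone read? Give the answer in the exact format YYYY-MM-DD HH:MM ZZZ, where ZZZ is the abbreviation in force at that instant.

Query: 2025-03-15 09:35 UTC
Rule 2/2 (QZA, +02:45): 2024-11-29 09:41 UTC ≤ query < +∞
9·60 + 35 + 165 = 740 min
740 = 0·1440 + 740; 740 = 12·60 + 20 → 12:20, same day
→ 2025-03-15 12:20 QZA

2025-03-15 12:20 QZA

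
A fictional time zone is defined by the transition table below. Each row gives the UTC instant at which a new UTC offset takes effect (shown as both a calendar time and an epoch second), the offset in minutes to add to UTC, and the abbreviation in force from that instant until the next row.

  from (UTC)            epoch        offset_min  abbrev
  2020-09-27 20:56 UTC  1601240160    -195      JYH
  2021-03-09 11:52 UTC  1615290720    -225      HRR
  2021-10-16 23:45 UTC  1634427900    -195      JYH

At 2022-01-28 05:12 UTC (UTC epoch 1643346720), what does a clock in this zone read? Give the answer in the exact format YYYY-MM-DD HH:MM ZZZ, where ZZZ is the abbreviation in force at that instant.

Query: 2022-01-28 05:12 UTC
Rule 3/3 (JYH, -03:15): 2021-10-16 23:45 UTC ≤ query < +∞
5·60 + 12 - 195 = 117 min
117 = 0·1440 + 117; 117 = 1·60 + 57 → 01:57, same day
→ 2022-01-28 01:57 JYH

2022-01-28 01:57 JYH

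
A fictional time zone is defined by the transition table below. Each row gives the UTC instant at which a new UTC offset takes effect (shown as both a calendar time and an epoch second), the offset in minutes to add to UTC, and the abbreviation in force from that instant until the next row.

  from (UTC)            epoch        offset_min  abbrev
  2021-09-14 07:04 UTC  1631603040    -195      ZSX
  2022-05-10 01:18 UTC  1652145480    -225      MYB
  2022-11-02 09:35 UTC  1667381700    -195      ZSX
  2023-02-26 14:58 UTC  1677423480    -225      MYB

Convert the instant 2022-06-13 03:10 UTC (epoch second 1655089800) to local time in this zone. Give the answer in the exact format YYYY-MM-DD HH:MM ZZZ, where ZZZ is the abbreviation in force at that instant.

Query: 2022-06-13 03:10 UTC
Rule 2/4 (MYB, -03:45): 2022-05-10 01:18 UTC ≤ query < 2022-11-02 09:35 UTC
3·60 + 10 - 225 = -35 min
-35 = -1·1440 + 1405; 1405 = 23·60 + 25 → 23:25, 2022-06-13 - 1 day = 2022-06-12
→ 2022-06-12 23:25 MYB

2022-06-12 23:25 MYB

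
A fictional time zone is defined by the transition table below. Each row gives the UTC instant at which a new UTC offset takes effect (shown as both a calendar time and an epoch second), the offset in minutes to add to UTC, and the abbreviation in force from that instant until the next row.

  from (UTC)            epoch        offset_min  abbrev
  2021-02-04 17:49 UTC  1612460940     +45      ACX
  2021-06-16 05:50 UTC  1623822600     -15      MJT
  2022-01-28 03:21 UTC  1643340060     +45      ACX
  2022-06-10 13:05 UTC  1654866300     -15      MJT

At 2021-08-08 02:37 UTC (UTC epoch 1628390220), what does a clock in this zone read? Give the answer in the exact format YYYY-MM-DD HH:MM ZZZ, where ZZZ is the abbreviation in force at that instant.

Query: 2021-08-08 02:37 UTC
Rule 2/4 (MJT, -00:15): 2021-06-16 05:50 UTC ≤ query < 2022-01-28 03:21 UTC
2·60 + 37 - 15 = 142 min
142 = 0·1440 + 142; 142 = 2·60 + 22 → 02:22, same day
→ 2021-08-08 02:22 MJT

2021-08-08 02:22 MJT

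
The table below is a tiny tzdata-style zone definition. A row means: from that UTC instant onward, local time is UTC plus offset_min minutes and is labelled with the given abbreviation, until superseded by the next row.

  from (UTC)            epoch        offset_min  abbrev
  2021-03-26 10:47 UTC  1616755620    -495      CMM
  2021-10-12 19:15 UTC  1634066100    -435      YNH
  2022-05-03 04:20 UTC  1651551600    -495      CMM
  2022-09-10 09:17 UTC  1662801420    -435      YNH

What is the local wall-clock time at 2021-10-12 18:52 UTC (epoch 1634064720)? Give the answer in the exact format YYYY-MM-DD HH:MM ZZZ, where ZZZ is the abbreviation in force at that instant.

Query: 2021-10-12 18:52 UTC
Rule 1/4 (CMM, -08:15): 2021-03-26 10:47 UTC ≤ query < 2021-10-12 19:15 UTC
18·60 + 52 - 495 = 637 min
637 = 0·1440 + 637; 637 = 10·60 + 37 → 10:37, same day
→ 2021-10-12 10:37 CMM

2021-10-12 10:37 CMM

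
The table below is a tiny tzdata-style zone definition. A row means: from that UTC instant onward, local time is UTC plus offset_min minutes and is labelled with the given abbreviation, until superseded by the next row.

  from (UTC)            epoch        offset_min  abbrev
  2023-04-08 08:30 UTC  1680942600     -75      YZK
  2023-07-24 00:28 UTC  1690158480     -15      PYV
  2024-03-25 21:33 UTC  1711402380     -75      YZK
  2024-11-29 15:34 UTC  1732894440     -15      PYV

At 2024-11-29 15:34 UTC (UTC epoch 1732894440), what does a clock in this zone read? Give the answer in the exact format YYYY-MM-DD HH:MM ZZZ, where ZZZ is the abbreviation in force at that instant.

2024-11-29 15:19 PYV

Query: 2024-11-29 15:34 UTC
Rule 4/4 (PYV, -00:15): 2024-11-29 15:34 UTC ≤ query < +∞
15·60 + 34 - 15 = 919 min
919 = 0·1440 + 919; 919 = 15·60 + 19 → 15:19, same day
→ 2024-11-29 15:19 PYV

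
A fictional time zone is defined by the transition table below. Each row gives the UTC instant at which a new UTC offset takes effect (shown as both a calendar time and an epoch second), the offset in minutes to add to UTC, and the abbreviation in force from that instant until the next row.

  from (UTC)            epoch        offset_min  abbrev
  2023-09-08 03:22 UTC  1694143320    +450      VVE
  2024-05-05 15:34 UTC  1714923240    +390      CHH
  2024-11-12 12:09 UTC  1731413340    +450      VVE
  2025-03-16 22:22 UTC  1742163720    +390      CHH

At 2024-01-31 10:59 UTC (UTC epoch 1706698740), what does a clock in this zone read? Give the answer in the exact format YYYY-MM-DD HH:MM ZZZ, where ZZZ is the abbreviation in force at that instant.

2024-01-31 18:29 VVE

Query: 2024-01-31 10:59 UTC
Rule 1/4 (VVE, +07:30): 2023-09-08 03:22 UTC ≤ query < 2024-05-05 15:34 UTC
10·60 + 59 + 450 = 1109 min
1109 = 0·1440 + 1109; 1109 = 18·60 + 29 → 18:29, same day
→ 2024-01-31 18:29 VVE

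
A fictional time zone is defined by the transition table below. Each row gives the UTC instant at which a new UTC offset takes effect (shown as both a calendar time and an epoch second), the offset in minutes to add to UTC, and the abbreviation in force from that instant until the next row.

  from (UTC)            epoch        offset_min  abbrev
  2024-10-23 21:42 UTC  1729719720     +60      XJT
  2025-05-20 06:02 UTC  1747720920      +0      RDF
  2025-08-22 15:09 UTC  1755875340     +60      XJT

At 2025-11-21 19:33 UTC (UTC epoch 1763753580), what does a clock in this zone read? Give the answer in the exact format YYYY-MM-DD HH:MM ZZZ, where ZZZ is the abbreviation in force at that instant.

Query: 2025-11-21 19:33 UTC
Rule 3/3 (XJT, +01:00): 2025-08-22 15:09 UTC ≤ query < +∞
19·60 + 33 + 60 = 1233 min
1233 = 0·1440 + 1233; 1233 = 20·60 + 33 → 20:33, same day
→ 2025-11-21 20:33 XJT

2025-11-21 20:33 XJT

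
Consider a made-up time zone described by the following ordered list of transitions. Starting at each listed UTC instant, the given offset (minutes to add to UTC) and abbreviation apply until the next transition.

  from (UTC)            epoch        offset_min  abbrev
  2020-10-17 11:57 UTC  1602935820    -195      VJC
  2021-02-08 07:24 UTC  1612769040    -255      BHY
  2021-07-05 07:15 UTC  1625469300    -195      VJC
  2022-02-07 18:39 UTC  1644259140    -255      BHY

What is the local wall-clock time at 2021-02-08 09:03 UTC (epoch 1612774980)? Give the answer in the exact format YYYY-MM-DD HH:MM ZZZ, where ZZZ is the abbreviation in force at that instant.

Query: 2021-02-08 09:03 UTC
Rule 2/4 (BHY, -04:15): 2021-02-08 07:24 UTC ≤ query < 2021-07-05 07:15 UTC
9·60 + 3 - 255 = 288 min
288 = 0·1440 + 288; 288 = 4·60 + 48 → 04:48, same day
→ 2021-02-08 04:48 BHY

2021-02-08 04:48 BHY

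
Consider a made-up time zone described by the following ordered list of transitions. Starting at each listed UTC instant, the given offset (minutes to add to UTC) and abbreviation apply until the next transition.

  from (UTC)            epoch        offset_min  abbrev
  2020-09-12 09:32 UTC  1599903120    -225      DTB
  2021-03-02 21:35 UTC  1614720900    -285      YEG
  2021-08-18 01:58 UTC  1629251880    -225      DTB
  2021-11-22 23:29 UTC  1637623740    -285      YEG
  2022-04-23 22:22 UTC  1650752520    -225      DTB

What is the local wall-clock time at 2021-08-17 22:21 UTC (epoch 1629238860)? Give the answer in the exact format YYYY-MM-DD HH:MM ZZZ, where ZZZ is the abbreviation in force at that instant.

Query: 2021-08-17 22:21 UTC
Rule 2/5 (YEG, -04:45): 2021-03-02 21:35 UTC ≤ query < 2021-08-18 01:58 UTC
22·60 + 21 - 285 = 1056 min
1056 = 0·1440 + 1056; 1056 = 17·60 + 36 → 17:36, same day
→ 2021-08-17 17:36 YEG

2021-08-17 17:36 YEG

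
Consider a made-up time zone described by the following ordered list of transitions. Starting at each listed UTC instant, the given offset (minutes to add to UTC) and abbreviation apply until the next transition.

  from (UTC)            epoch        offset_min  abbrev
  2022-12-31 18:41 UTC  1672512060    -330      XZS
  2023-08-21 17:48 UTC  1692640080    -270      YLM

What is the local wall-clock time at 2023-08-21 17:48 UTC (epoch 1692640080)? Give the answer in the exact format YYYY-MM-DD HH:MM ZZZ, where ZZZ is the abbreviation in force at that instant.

2023-08-21 13:18 YLM

Query: 2023-08-21 17:48 UTC
Rule 2/2 (YLM, -04:30): 2023-08-21 17:48 UTC ≤ query < +∞
17·60 + 48 - 270 = 798 min
798 = 0·1440 + 798; 798 = 13·60 + 18 → 13:18, same day
→ 2023-08-21 13:18 YLM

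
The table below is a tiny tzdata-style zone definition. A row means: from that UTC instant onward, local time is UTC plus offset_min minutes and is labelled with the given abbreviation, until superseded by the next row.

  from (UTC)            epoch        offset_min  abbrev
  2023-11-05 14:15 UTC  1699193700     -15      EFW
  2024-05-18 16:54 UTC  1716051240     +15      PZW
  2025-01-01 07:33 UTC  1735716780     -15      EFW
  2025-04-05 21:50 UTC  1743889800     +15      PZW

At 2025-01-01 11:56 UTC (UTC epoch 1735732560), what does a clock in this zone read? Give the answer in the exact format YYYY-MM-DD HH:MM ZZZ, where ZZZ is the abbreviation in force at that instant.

2025-01-01 11:41 EFW

Query: 2025-01-01 11:56 UTC
Rule 3/4 (EFW, -00:15): 2025-01-01 07:33 UTC ≤ query < 2025-04-05 21:50 UTC
11·60 + 56 - 15 = 701 min
701 = 0·1440 + 701; 701 = 11·60 + 41 → 11:41, same day
→ 2025-01-01 11:41 EFW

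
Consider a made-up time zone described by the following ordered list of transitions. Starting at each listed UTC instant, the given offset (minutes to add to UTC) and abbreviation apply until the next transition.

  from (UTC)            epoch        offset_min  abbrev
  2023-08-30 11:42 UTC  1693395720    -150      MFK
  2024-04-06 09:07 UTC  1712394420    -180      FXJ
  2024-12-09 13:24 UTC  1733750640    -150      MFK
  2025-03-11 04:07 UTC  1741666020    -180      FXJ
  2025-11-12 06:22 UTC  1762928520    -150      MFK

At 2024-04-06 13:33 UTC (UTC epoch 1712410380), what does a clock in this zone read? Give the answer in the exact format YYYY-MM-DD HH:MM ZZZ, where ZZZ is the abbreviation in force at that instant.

2024-04-06 10:33 FXJ

Query: 2024-04-06 13:33 UTC
Rule 2/5 (FXJ, -03:00): 2024-04-06 09:07 UTC ≤ query < 2024-12-09 13:24 UTC
13·60 + 33 - 180 = 633 min
633 = 0·1440 + 633; 633 = 10·60 + 33 → 10:33, same day
→ 2024-04-06 10:33 FXJ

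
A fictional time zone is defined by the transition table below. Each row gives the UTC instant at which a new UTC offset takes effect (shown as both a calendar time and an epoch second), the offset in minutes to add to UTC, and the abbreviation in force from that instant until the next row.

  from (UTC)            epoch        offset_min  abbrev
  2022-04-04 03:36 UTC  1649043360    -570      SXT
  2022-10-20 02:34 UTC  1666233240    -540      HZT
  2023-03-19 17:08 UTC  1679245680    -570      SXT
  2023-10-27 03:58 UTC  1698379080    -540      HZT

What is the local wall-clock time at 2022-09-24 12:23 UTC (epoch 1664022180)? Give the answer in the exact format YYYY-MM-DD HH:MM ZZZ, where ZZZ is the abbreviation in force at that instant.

Query: 2022-09-24 12:23 UTC
Rule 1/4 (SXT, -09:30): 2022-04-04 03:36 UTC ≤ query < 2022-10-20 02:34 UTC
12·60 + 23 - 570 = 173 min
173 = 0·1440 + 173; 173 = 2·60 + 53 → 02:53, same day
→ 2022-09-24 02:53 SXT

2022-09-24 02:53 SXT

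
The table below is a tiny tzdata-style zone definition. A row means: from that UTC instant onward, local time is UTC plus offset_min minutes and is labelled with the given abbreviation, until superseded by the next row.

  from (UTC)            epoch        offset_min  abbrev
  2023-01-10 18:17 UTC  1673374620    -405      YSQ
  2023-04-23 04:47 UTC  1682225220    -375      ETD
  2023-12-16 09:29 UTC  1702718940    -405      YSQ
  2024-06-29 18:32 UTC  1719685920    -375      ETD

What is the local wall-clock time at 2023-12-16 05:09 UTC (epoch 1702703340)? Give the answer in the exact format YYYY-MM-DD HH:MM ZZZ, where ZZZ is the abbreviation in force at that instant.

2023-12-15 22:54 ETD

Query: 2023-12-16 05:09 UTC
Rule 2/4 (ETD, -06:15): 2023-04-23 04:47 UTC ≤ query < 2023-12-16 09:29 UTC
5·60 + 9 - 375 = -66 min
-66 = -1·1440 + 1374; 1374 = 22·60 + 54 → 22:54, 2023-12-16 - 1 day = 2023-12-15
→ 2023-12-15 22:54 ETD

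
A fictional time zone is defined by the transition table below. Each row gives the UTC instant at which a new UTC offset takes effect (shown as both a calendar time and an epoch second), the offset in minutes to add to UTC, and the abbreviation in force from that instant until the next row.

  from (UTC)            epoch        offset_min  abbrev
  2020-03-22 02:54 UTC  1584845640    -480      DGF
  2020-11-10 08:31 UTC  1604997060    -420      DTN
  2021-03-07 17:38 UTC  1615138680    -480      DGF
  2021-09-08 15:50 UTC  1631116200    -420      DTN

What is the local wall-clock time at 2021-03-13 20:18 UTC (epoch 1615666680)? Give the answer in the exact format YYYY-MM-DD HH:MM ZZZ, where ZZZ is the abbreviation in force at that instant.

2021-03-13 12:18 DGF

Query: 2021-03-13 20:18 UTC
Rule 3/4 (DGF, -08:00): 2021-03-07 17:38 UTC ≤ query < 2021-09-08 15:50 UTC
20·60 + 18 - 480 = 738 min
738 = 0·1440 + 738; 738 = 12·60 + 18 → 12:18, same day
→ 2021-03-13 12:18 DGF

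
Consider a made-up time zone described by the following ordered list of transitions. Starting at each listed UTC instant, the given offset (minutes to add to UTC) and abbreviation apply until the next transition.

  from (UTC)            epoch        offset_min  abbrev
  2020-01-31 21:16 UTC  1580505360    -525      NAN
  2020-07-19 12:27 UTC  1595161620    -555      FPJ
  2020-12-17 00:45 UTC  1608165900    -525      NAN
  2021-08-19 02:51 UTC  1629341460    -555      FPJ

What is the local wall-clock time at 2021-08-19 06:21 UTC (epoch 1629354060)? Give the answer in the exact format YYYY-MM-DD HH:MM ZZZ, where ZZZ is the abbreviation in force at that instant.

2021-08-18 21:06 FPJ

Query: 2021-08-19 06:21 UTC
Rule 4/4 (FPJ, -09:15): 2021-08-19 02:51 UTC ≤ query < +∞
6·60 + 21 - 555 = -174 min
-174 = -1·1440 + 1266; 1266 = 21·60 + 6 → 21:06, 2021-08-19 - 1 day = 2021-08-18
→ 2021-08-18 21:06 FPJ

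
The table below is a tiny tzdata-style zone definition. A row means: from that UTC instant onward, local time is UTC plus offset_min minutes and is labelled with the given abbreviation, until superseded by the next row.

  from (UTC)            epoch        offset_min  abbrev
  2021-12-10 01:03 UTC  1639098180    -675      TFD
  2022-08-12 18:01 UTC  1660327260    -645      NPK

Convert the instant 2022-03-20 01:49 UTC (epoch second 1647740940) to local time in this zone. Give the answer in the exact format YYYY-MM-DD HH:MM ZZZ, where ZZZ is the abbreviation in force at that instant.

2022-03-19 14:34 TFD

Query: 2022-03-20 01:49 UTC
Rule 1/2 (TFD, -11:15): 2021-12-10 01:03 UTC ≤ query < 2022-08-12 18:01 UTC
1·60 + 49 - 675 = -566 min
-566 = -1·1440 + 874; 874 = 14·60 + 34 → 14:34, 2022-03-20 - 1 day = 2022-03-19
→ 2022-03-19 14:34 TFD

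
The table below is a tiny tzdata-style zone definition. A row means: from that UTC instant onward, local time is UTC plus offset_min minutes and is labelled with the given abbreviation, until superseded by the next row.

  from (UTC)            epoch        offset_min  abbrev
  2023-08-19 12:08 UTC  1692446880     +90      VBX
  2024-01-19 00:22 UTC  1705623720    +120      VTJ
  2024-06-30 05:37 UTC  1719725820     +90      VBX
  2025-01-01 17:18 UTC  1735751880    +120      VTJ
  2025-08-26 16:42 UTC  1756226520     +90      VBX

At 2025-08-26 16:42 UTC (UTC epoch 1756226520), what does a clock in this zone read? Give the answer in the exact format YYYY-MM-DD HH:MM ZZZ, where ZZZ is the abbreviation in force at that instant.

Query: 2025-08-26 16:42 UTC
Rule 5/5 (VBX, +01:30): 2025-08-26 16:42 UTC ≤ query < +∞
16·60 + 42 + 90 = 1092 min
1092 = 0·1440 + 1092; 1092 = 18·60 + 12 → 18:12, same day
→ 2025-08-26 18:12 VBX

2025-08-26 18:12 VBX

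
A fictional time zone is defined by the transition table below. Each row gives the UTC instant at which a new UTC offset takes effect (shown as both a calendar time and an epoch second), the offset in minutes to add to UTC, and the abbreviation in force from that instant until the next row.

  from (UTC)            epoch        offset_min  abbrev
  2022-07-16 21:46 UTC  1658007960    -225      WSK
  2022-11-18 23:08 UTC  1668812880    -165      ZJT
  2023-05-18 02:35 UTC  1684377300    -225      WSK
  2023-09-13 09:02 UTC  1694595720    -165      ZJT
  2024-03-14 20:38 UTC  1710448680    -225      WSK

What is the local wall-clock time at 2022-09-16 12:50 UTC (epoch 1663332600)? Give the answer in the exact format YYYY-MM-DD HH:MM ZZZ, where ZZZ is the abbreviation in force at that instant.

Query: 2022-09-16 12:50 UTC
Rule 1/5 (WSK, -03:45): 2022-07-16 21:46 UTC ≤ query < 2022-11-18 23:08 UTC
12·60 + 50 - 225 = 545 min
545 = 0·1440 + 545; 545 = 9·60 + 5 → 09:05, same day
→ 2022-09-16 09:05 WSK

2022-09-16 09:05 WSK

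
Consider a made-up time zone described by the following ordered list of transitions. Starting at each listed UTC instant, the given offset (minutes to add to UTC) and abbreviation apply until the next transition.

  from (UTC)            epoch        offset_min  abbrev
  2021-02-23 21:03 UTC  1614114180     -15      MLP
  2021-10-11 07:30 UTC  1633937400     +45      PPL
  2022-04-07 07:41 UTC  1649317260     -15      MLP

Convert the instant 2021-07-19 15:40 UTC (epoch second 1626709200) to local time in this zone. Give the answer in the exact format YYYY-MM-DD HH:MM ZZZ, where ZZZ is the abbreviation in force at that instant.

2021-07-19 15:25 MLP

Query: 2021-07-19 15:40 UTC
Rule 1/3 (MLP, -00:15): 2021-02-23 21:03 UTC ≤ query < 2021-10-11 07:30 UTC
15·60 + 40 - 15 = 925 min
925 = 0·1440 + 925; 925 = 15·60 + 25 → 15:25, same day
→ 2021-07-19 15:25 MLP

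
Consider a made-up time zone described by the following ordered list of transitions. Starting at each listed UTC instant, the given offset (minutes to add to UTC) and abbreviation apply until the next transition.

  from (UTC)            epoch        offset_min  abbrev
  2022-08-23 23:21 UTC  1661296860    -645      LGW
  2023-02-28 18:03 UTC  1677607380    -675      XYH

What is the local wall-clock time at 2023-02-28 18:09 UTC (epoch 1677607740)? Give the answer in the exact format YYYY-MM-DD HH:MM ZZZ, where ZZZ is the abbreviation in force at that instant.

Query: 2023-02-28 18:09 UTC
Rule 2/2 (XYH, -11:15): 2023-02-28 18:03 UTC ≤ query < +∞
18·60 + 9 - 675 = 414 min
414 = 0·1440 + 414; 414 = 6·60 + 54 → 06:54, same day
→ 2023-02-28 06:54 XYH

2023-02-28 06:54 XYH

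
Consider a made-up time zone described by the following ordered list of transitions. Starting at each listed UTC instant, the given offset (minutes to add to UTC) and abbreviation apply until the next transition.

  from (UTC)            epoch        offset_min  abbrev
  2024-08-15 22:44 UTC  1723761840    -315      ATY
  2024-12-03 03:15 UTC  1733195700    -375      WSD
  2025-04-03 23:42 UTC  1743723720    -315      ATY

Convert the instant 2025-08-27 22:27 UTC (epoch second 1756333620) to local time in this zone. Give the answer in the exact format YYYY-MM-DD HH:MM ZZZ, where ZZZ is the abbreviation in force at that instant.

2025-08-27 17:12 ATY

Query: 2025-08-27 22:27 UTC
Rule 3/3 (ATY, -05:15): 2025-04-03 23:42 UTC ≤ query < +∞
22·60 + 27 - 315 = 1032 min
1032 = 0·1440 + 1032; 1032 = 17·60 + 12 → 17:12, same day
→ 2025-08-27 17:12 ATY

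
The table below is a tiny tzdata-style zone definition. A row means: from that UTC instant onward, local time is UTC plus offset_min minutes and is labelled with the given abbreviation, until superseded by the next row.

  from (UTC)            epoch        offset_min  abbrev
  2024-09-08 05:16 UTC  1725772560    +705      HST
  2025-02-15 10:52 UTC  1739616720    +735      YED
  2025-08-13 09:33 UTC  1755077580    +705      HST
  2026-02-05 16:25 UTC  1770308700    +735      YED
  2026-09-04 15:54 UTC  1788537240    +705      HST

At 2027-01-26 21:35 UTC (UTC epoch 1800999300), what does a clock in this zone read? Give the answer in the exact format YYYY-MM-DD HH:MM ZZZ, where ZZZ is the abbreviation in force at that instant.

2027-01-27 09:20 HST

Query: 2027-01-26 21:35 UTC
Rule 5/5 (HST, +11:45): 2026-09-04 15:54 UTC ≤ query < +∞
21·60 + 35 + 705 = 2000 min
2000 = 1·1440 + 560; 560 = 9·60 + 20 → 09:20, 2027-01-26 + 1 day = 2027-01-27
→ 2027-01-27 09:20 HST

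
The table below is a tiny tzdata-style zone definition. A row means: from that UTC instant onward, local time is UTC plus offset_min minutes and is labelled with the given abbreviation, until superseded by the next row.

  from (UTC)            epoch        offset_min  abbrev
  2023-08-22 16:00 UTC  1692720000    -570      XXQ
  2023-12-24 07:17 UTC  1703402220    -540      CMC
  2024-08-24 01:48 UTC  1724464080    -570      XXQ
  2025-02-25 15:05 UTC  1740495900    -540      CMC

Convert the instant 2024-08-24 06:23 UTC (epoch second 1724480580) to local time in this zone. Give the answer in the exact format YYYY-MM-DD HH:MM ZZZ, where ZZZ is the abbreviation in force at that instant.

2024-08-23 20:53 XXQ

Query: 2024-08-24 06:23 UTC
Rule 3/4 (XXQ, -09:30): 2024-08-24 01:48 UTC ≤ query < 2025-02-25 15:05 UTC
6·60 + 23 - 570 = -187 min
-187 = -1·1440 + 1253; 1253 = 20·60 + 53 → 20:53, 2024-08-24 - 1 day = 2024-08-23
→ 2024-08-23 20:53 XXQ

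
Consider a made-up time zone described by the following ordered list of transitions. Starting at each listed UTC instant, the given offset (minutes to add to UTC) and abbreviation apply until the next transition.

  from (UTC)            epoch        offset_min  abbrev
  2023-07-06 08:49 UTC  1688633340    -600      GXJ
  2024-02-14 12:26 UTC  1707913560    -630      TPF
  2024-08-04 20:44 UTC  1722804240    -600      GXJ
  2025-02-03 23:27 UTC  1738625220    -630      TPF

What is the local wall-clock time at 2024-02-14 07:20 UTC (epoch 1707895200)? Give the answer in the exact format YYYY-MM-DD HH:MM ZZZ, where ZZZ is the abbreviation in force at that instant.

Query: 2024-02-14 07:20 UTC
Rule 1/4 (GXJ, -10:00): 2023-07-06 08:49 UTC ≤ query < 2024-02-14 12:26 UTC
7·60 + 20 - 600 = -160 min
-160 = -1·1440 + 1280; 1280 = 21·60 + 20 → 21:20, 2024-02-14 - 1 day = 2024-02-13
→ 2024-02-13 21:20 GXJ

2024-02-13 21:20 GXJ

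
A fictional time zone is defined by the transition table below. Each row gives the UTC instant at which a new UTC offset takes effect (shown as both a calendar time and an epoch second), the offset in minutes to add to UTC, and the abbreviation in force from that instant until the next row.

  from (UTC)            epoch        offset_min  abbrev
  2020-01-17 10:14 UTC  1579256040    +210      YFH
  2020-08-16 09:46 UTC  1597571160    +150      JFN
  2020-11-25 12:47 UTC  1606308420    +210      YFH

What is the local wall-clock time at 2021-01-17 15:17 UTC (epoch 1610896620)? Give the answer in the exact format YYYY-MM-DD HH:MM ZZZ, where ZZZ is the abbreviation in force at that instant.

2021-01-17 18:47 YFH

Query: 2021-01-17 15:17 UTC
Rule 3/3 (YFH, +03:30): 2020-11-25 12:47 UTC ≤ query < +∞
15·60 + 17 + 210 = 1127 min
1127 = 0·1440 + 1127; 1127 = 18·60 + 47 → 18:47, same day
→ 2021-01-17 18:47 YFH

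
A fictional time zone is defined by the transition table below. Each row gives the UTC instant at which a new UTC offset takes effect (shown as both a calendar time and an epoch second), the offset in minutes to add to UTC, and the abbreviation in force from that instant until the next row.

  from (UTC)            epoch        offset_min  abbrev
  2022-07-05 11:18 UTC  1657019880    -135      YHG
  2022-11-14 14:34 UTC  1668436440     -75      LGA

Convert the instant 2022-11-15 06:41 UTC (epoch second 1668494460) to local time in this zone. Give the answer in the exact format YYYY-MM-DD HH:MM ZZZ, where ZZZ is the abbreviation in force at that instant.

Query: 2022-11-15 06:41 UTC
Rule 2/2 (LGA, -01:15): 2022-11-14 14:34 UTC ≤ query < +∞
6·60 + 41 - 75 = 326 min
326 = 0·1440 + 326; 326 = 5·60 + 26 → 05:26, same day
→ 2022-11-15 05:26 LGA

2022-11-15 05:26 LGA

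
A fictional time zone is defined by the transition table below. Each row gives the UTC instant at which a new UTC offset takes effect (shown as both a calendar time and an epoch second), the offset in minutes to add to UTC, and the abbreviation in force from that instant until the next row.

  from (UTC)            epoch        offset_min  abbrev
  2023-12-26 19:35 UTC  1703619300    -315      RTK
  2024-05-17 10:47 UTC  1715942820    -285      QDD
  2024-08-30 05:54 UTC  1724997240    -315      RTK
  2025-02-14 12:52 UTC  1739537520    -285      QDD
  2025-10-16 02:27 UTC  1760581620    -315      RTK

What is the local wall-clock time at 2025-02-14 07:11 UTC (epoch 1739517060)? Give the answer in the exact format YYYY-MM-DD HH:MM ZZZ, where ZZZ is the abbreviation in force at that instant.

2025-02-14 01:56 RTK

Query: 2025-02-14 07:11 UTC
Rule 3/5 (RTK, -05:15): 2024-08-30 05:54 UTC ≤ query < 2025-02-14 12:52 UTC
7·60 + 11 - 315 = 116 min
116 = 0·1440 + 116; 116 = 1·60 + 56 → 01:56, same day
→ 2025-02-14 01:56 RTK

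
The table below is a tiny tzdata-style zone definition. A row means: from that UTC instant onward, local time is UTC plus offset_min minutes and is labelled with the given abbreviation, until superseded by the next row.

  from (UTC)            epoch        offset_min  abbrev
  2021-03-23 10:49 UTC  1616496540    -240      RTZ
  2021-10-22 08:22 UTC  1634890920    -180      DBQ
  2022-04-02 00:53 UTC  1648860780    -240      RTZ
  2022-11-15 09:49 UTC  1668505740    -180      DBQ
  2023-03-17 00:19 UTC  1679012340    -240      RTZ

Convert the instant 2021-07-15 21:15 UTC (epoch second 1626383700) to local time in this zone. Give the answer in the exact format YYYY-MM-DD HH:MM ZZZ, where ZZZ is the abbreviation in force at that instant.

2021-07-15 17:15 RTZ

Query: 2021-07-15 21:15 UTC
Rule 1/5 (RTZ, -04:00): 2021-03-23 10:49 UTC ≤ query < 2021-10-22 08:22 UTC
21·60 + 15 - 240 = 1035 min
1035 = 0·1440 + 1035; 1035 = 17·60 + 15 → 17:15, same day
→ 2021-07-15 17:15 RTZ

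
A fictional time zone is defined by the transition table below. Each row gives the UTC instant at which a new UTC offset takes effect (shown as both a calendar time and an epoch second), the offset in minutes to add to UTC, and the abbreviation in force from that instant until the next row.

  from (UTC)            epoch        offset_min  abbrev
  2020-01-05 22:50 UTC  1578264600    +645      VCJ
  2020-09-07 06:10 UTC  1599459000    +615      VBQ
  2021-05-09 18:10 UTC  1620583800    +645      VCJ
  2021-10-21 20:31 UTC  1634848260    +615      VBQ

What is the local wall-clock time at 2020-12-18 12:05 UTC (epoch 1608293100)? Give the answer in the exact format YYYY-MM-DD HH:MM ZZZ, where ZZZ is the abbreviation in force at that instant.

2020-12-18 22:20 VBQ

Query: 2020-12-18 12:05 UTC
Rule 2/4 (VBQ, +10:15): 2020-09-07 06:10 UTC ≤ query < 2021-05-09 18:10 UTC
12·60 + 5 + 615 = 1340 min
1340 = 0·1440 + 1340; 1340 = 22·60 + 20 → 22:20, same day
→ 2020-12-18 22:20 VBQ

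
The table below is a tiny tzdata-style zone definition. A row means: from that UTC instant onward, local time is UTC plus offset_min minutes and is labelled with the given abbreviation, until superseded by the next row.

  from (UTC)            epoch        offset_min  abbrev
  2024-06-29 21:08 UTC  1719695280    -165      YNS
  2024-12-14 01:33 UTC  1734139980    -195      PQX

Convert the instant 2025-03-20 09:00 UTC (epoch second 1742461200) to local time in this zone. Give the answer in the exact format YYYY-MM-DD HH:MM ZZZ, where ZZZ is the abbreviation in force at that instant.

Query: 2025-03-20 09:00 UTC
Rule 2/2 (PQX, -03:15): 2024-12-14 01:33 UTC ≤ query < +∞
9·60 + 0 - 195 = 345 min
345 = 0·1440 + 345; 345 = 5·60 + 45 → 05:45, same day
→ 2025-03-20 05:45 PQX

2025-03-20 05:45 PQX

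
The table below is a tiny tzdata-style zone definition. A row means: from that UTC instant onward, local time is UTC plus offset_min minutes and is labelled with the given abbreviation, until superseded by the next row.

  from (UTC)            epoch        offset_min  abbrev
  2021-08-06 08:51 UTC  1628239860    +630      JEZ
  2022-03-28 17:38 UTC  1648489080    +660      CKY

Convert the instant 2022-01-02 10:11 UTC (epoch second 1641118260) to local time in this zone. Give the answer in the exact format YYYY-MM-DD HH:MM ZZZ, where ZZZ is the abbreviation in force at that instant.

Query: 2022-01-02 10:11 UTC
Rule 1/2 (JEZ, +10:30): 2021-08-06 08:51 UTC ≤ query < 2022-03-28 17:38 UTC
10·60 + 11 + 630 = 1241 min
1241 = 0·1440 + 1241; 1241 = 20·60 + 41 → 20:41, same day
→ 2022-01-02 20:41 JEZ

2022-01-02 20:41 JEZ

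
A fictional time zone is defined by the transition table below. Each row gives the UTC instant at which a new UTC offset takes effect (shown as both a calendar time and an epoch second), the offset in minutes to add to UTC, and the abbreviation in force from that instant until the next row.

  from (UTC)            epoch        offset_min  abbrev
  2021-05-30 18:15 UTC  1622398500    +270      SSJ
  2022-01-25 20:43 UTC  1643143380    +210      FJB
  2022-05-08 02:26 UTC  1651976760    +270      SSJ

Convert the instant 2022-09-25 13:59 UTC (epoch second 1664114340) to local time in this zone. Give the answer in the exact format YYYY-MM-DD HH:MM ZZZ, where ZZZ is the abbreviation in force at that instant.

Query: 2022-09-25 13:59 UTC
Rule 3/3 (SSJ, +04:30): 2022-05-08 02:26 UTC ≤ query < +∞
13·60 + 59 + 270 = 1109 min
1109 = 0·1440 + 1109; 1109 = 18·60 + 29 → 18:29, same day
→ 2022-09-25 18:29 SSJ

2022-09-25 18:29 SSJ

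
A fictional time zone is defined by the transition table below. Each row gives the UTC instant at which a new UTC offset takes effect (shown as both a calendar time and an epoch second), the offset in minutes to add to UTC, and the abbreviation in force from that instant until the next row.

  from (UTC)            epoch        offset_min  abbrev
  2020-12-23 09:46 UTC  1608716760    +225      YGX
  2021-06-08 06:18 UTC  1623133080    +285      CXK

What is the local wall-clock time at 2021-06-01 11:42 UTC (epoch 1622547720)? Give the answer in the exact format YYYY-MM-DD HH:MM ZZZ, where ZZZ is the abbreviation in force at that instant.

Query: 2021-06-01 11:42 UTC
Rule 1/2 (YGX, +03:45): 2020-12-23 09:46 UTC ≤ query < 2021-06-08 06:18 UTC
11·60 + 42 + 225 = 927 min
927 = 0·1440 + 927; 927 = 15·60 + 27 → 15:27, same day
→ 2021-06-01 15:27 YGX

2021-06-01 15:27 YGX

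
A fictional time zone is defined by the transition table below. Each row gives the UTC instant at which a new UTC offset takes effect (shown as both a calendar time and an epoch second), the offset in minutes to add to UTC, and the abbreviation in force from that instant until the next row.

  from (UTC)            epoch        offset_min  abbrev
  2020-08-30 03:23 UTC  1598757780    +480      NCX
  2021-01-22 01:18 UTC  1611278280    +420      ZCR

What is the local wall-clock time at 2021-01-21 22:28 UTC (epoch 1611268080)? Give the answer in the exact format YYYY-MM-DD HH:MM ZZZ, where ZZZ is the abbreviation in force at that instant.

Query: 2021-01-21 22:28 UTC
Rule 1/2 (NCX, +08:00): 2020-08-30 03:23 UTC ≤ query < 2021-01-22 01:18 UTC
22·60 + 28 + 480 = 1828 min
1828 = 1·1440 + 388; 388 = 6·60 + 28 → 06:28, 2021-01-21 + 1 day = 2021-01-22
→ 2021-01-22 06:28 NCX

2021-01-22 06:28 NCX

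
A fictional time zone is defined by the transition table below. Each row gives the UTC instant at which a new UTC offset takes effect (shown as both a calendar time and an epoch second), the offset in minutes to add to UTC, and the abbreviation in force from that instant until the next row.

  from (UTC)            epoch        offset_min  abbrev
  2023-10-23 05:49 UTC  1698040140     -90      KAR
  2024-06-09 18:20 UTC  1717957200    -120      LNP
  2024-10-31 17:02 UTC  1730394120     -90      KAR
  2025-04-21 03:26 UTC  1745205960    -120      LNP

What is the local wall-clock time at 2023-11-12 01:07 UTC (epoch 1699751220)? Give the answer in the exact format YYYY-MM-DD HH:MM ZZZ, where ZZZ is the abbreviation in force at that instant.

2023-11-11 23:37 KAR

Query: 2023-11-12 01:07 UTC
Rule 1/4 (KAR, -01:30): 2023-10-23 05:49 UTC ≤ query < 2024-06-09 18:20 UTC
1·60 + 7 - 90 = -23 min
-23 = -1·1440 + 1417; 1417 = 23·60 + 37 → 23:37, 2023-11-12 - 1 day = 2023-11-11
→ 2023-11-11 23:37 KAR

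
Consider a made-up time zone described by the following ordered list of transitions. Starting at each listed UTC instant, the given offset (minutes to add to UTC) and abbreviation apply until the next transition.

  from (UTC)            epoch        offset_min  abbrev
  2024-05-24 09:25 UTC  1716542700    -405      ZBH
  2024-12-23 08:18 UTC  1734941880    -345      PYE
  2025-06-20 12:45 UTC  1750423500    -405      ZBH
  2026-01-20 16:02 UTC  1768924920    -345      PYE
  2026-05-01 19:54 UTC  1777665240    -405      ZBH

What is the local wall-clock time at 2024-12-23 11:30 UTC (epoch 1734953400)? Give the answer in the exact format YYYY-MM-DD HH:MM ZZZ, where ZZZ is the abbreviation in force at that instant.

Query: 2024-12-23 11:30 UTC
Rule 2/5 (PYE, -05:45): 2024-12-23 08:18 UTC ≤ query < 2025-06-20 12:45 UTC
11·60 + 30 - 345 = 345 min
345 = 0·1440 + 345; 345 = 5·60 + 45 → 05:45, same day
→ 2024-12-23 05:45 PYE

2024-12-23 05:45 PYE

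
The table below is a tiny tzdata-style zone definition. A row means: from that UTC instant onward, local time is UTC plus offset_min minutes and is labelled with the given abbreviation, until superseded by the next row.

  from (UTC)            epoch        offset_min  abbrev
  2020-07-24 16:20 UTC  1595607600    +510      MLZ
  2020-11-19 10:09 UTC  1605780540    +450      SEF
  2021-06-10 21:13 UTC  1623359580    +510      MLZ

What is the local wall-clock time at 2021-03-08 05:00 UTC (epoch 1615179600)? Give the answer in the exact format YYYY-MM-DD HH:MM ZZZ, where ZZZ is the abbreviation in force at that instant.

Query: 2021-03-08 05:00 UTC
Rule 2/3 (SEF, +07:30): 2020-11-19 10:09 UTC ≤ query < 2021-06-10 21:13 UTC
5·60 + 0 + 450 = 750 min
750 = 0·1440 + 750; 750 = 12·60 + 30 → 12:30, same day
→ 2021-03-08 12:30 SEF

2021-03-08 12:30 SEF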